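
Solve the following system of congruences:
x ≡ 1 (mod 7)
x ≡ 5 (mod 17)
22

Using the Chinese Remainder Theorem:
M = product of moduli = 119
For equation 1: M_1 = 17, 17 ≡ 3 (mod 7), inverse of 17 mod 7 is 5 (check: 3 × 5 = 15 ≡ 1 (mod 7))
For equation 2: M_2 = 7, 7 ≡ 7 (mod 17), inverse of 7 mod 17 is 5 (check: 7 × 5 = 35 ≡ 1 (mod 17))
Combine: x ≡ Σ r_i×M_i×(M_i⁻¹ mod m_i) = 1×17×5 + 5×7×5 = 85 + 175 = 260
260 mod 119 = 22
x ≡ 22 (mod 119)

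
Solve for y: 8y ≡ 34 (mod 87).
26

Since gcd(8, 87) = 1 divides 34, a solution exists.
Multiply both sides by the inverse of 8 mod 87:
  8^(-1) mod 87 = 11
  x ≡ 11 × 34 ≡ 374 ≡ 26 (mod 87)
Verification: 8 × 26 = 208 = 2 × 87 + 34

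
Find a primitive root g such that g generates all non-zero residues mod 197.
p - 1 = 196 has prime divisors 2, 7. h is a primitive root mod 197 iff h^(196/q) ≢ 1 (mod 197) for each such q.
h = 2: 2^98 ≡ 196, 2^28 ≡ 104 (mod 197); none is 1, so 2 has order 196 and is a primitive root.
The smallest primitive root mod 197 is g = 2.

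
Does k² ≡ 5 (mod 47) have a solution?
By Euler's criterion: 5^{23} ≡ 46 (mod 47). Since this equals -1 (≡ 46), 5 is not a QR.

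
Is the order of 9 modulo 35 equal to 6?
Yes, ord_35(9) = 6.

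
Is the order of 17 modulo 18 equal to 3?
No, the actual order is 2, not 3.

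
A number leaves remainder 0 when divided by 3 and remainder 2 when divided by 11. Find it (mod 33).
M = 3 × 11 = 33. M₁ = 11, y₁ ≡ 2 (mod 3). M₂ = 3, y₂ ≡ 4 (mod 11). m = 0×11×2 + 2×3×4 ≡ 24 (mod 33)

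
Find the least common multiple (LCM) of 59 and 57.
3363

First find GCD(59, 57) using the Euclidean algorithm:
59 = 1 × 57 + 2
57 = 28 × 2 + 1
2 = 2 × 1 + 0
GCD(59, 57) = 1

LCM formula: LCM(a, b) = (a × b) / GCD(a, b)
LCM(59, 57) = (59 × 57) / 1
LCM(59, 57) = 3363 / 1
LCM(59, 57) = 3363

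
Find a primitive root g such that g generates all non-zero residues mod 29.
p - 1 = 28 has prime divisors 2, 7. h is a primitive root mod 29 iff h^(28/q) ≢ 1 (mod 29) for each such q.
h = 2: 2^14 ≡ 28, 2^4 ≡ 16 (mod 29); none is 1, so 2 has order 28 and is a primitive root.
The smallest primitive root mod 29 is g = 2.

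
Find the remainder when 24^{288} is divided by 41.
By Fermat: 24^{40} ≡ 1 (mod 41). 288 = 7×40 + 8. So 24^{288} ≡ 24^{8} ≡ 16 (mod 41)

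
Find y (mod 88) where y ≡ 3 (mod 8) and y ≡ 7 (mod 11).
M = 8 × 11 = 88. M₁ = 11, y₁ ≡ 3 (mod 8). M₂ = 8, y₂ ≡ 7 (mod 11). y = 3×11×3 + 7×8×7 ≡ 51 (mod 88)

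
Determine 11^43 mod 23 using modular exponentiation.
Using Fermat: 11^{22} ≡ 1 (mod 23). 43 ≡ 21 (mod 22). So 11^{43} ≡ 11^{21} ≡ 21 (mod 23)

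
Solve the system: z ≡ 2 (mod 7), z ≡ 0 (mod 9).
M = 7 × 9 = 63. M₁ = 9, y₁ ≡ 4 (mod 7). M₂ = 7, y₂ ≡ 4 (mod 9). z = 2×9×4 + 0×7×4 ≡ 9 (mod 63)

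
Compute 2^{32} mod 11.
4

Using successive squaring:
Binary expansion of 32: 100000
Powers of 2 mod 11 (each is the square of the previous):
  2^1 ≡ 2 (mod 11)
  2^2 ≡ 2² = 4 ≡ 4 (mod 11)
  2^4 ≡ 4² = 16 ≡ 5 (mod 11)
  2^8 ≡ 5² = 25 ≡ 3 (mod 11)
  2^16 ≡ 3² = 9 ≡ 9 (mod 11)
  2^32 ≡ 9² = 81 ≡ 4 (mod 11)
32 is a power of 2, so 2^32 is the last square: ≡ 4 (mod 11)
Result: 2^32 ≡ 4 (mod 11)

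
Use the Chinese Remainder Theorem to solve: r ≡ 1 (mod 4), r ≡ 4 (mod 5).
M = 4 × 5 = 20. M₁ = 5, y₁ ≡ 1 (mod 4). M₂ = 4, y₂ ≡ 4 (mod 5). r = 1×5×1 + 4×4×4 ≡ 9 (mod 20)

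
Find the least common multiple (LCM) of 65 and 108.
7020

First find GCD(65, 108) using the Euclidean algorithm:
65 = 0 × 108 + 65
108 = 1 × 65 + 43
65 = 1 × 43 + 22
43 = 1 × 22 + 21
22 = 1 × 21 + 1
21 = 21 × 1 + 0
GCD(65, 108) = 1

LCM formula: LCM(a, b) = (a × b) / GCD(a, b)
LCM(65, 108) = (65 × 108) / 1
LCM(65, 108) = 7020 / 1
LCM(65, 108) = 7020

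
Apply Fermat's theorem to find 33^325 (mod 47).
By Fermat: 33^{46} ≡ 1 (mod 47). 325 = 7×46 + 3. So 33^{325} ≡ 33^{3} ≡ 29 (mod 47)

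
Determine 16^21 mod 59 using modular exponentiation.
Using repeated squaring. 21 = 16 + 4 + 1 (binary 10101). Repeated squaring mod 59: 16^1 ≡ 16; 16^2 ≡ 16² = 256 ≡ 20; 16^4 ≡ 20² = 400 ≡ 46; 16^8 ≡ 46² = 2116 ≡ 51; 16^16 ≡ 51² = 2601 ≡ 5. Multiply: 16^21 = 16^16 × 16^4 × 16^1 ≡ 5 × 46 × 16 (mod 59): 5 × 46 = 230 ≡ 53; 53 × 16 = 848 ≡ 22. So 16^21 ≡ 22 (mod 59).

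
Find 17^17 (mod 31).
Using repeated squaring. 17 = 16 + 1 (binary 10001). Repeated squaring mod 31: 17^1 ≡ 17; 17^2 ≡ 17² = 289 ≡ 10; 17^4 ≡ 10² = 100 ≡ 7; 17^8 ≡ 7² = 49 ≡ 18; 17^16 ≡ 18² = 324 ≡ 14. Multiply: 17^17 = 17^16 × 17^1 ≡ 14 × 17 (mod 31): 14 × 17 = 238 ≡ 21. So 17^17 ≡ 21 (mod 31).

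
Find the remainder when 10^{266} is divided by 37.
By Fermat: 10^{36} ≡ 1 (mod 37). 266 = 7×36 + 14. So 10^{266} ≡ 10^{14} ≡ 26 (mod 37)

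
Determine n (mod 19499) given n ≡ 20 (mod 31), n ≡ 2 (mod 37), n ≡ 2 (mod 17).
1260

Using the Chinese Remainder Theorem:
M = product of moduli = 19499
For equation 1: M_1 = 629, 629 ≡ 9 (mod 31), inverse of 629 mod 31 is 7 (check: 9 × 7 = 63 ≡ 1 (mod 31))
For equation 2: M_2 = 527, 527 ≡ 9 (mod 37), inverse of 527 mod 37 is 33 (check: 9 × 33 = 297 ≡ 1 (mod 37))
For equation 3: M_3 = 1147, 1147 ≡ 8 (mod 17), inverse of 1147 mod 17 is 15 (check: 8 × 15 = 120 ≡ 1 (mod 17))
Combine: n ≡ Σ r_i×M_i×(M_i⁻¹ mod m_i) = 20×629×7 + 2×527×33 + 2×1147×15 = 88060 + 34782 + 34410 = 157252
157252 mod 19499 = 1260
n ≡ 1260 (mod 19499)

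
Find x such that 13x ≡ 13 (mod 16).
1

Since gcd(13, 16) = 1 divides 13, a solution exists.
Multiply both sides by the inverse of 13 mod 16:
  13^(-1) mod 16 = 5
  x ≡ 5 × 13 ≡ 65 ≡ 1 (mod 16)
Verification: 13 × 1 = 13 = 0 × 16 + 13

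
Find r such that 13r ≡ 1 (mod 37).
13^(-1) ≡ 20 (mod 37). Verification: 13 × 20 = 260 ≡ 1 (mod 37)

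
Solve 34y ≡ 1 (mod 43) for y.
19

Using Extended Euclidean Algorithm:
gcd(34, 43) = 1
Bezout coefficients: 34 × 19 + 43 × -15 = 1
So 34 × 19 ≡ 1 (mod 43)
The inverse is 19 mod 43 = 19
Verification: 34 × 19 = 646 = 15 × 43 + 1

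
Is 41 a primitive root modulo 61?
No

To verify, check if 41^(60/q) ≢ 1 (mod 61) for each prime divisor q of 60
Divisors of 60 = 60: [1, 2, 3, 4, 5, 6, 10, 12, 15, 20, 30, 60]
  41^(60/2) = 41^30 ≡ 1 (mod 61)
  41^(60/3) = 41^20 ≡ 1 (mod 61)
  41^(60/5) = 41^12 ≡ 34 (mod 61)
Conclusion: 41 is not a primitive root modulo 61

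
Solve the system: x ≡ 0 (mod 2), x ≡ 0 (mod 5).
M = 2 × 5 = 10. M₁ = 5, y₁ ≡ 1 (mod 2). M₂ = 2, y₂ ≡ 3 (mod 5). x = 0×5×1 + 0×2×3 ≡ 0 (mod 10)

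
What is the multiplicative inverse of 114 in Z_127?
114^(-1) ≡ 39 (mod 127). Verification: 114 × 39 = 4446 ≡ 1 (mod 127)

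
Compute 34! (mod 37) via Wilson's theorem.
(36)! = (34)! × (35) × (36) ≡ -1 (mod 37). So (34)! ≡ -1 × [(36)(35)]^(-1) ≡ 18 (mod 37)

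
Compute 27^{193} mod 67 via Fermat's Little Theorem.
43

By Fermat's Little Theorem, a^(p-1) ≡ 1 (mod p) for prime p and gcd(a, p) = 1
Here p = 67, so 27^66 ≡ 1 (mod 67)
We can reduce the exponent: 193 mod 66 = 61
So 27^193 ≡ 27^61 (mod 67)
Computing: 27^61 mod 67 = 43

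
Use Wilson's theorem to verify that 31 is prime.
(30)! mod 31 = 30. Since this equals -1 (mod 31), Wilson confirms 31 is prime.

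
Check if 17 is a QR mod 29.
By Euler's criterion: 17^{14} ≡ 28 (mod 29). Since this equals -1 (≡ 28), 17 is not a QR.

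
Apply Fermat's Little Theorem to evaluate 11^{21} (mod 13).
8

By Fermat's Little Theorem, a^(p-1) ≡ 1 (mod p) for prime p and gcd(a, p) = 1
Here p = 13, so 11^12 ≡ 1 (mod 13)
We can reduce the exponent: 21 mod 12 = 9
So 11^21 ≡ 11^9 (mod 13)
Computing: 11^9 mod 13 = 8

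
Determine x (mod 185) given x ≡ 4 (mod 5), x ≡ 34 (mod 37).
34

Using the Chinese Remainder Theorem:
M = product of moduli = 185
For equation 1: M_1 = 37, 37 ≡ 2 (mod 5), inverse of 37 mod 5 is 3 (check: 2 × 3 = 6 ≡ 1 (mod 5))
For equation 2: M_2 = 5, 5 ≡ 5 (mod 37), inverse of 5 mod 37 is 15 (check: 5 × 15 = 75 ≡ 1 (mod 37))
Combine: x ≡ Σ r_i×M_i×(M_i⁻¹ mod m_i) = 4×37×3 + 34×5×15 = 444 + 2550 = 2994
2994 mod 185 = 34
x ≡ 34 (mod 185)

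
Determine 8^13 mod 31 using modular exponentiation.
Using repeated squaring. 13 = 8 + 4 + 1 (binary 1101). Repeated squaring mod 31: 8^1 ≡ 8; 8^2 ≡ 8² = 64 ≡ 2; 8^4 ≡ 2² = 4 ≡ 4; 8^8 ≡ 4² = 16 ≡ 16. Multiply: 8^13 = 8^8 × 8^4 × 8^1 ≡ 16 × 4 × 8 (mod 31): 16 × 4 = 64 ≡ 2; 2 × 8 = 16 ≡ 16. So 8^13 ≡ 16 (mod 31).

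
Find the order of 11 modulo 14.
Powers of 11 mod 14: 11^1≡11, 11^2≡9, 11^3≡1. Order = 3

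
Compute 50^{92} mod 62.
20

Using successive squaring:
Binary expansion of 92: 1011100
Powers of 50 mod 62 (each is the square of the previous):
  50^1 ≡ 50 (mod 62)
  50^2 ≡ 50² = 2500 ≡ 20 (mod 62)
  50^4 ≡ 20² = 400 ≡ 28 (mod 62)
  50^8 ≡ 28² = 784 ≡ 40 (mod 62)
  50^16 ≡ 40² = 1600 ≡ 50 (mod 62)
  50^32 ≡ 50² = 2500 ≡ 20 (mod 62)
  50^64 ≡ 20² = 400 ≡ 28 (mod 62)
92 = 64 + 16 + 8 + 4, so 50^92 = 50^64 × 50^16 × 50^8 × 50^4 ≡ 28 × 50 × 40 × 28 (mod 62)
Multiplying step by step:
  28 × 50 = 1400 ≡ 36 (mod 62)
  36 × 40 = 1440 ≡ 14 (mod 62)
  14 × 28 = 392 ≡ 20 (mod 62)
Result: 50^92 ≡ 20 (mod 62)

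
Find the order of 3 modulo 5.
Powers of 3 mod 5: 3^1≡3, 3^2≡4, 3^3≡2, 3^4≡1. Order = 4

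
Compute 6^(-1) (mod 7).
6

Using Extended Euclidean Algorithm:
gcd(6, 7) = 1
Bezout coefficients: 6 × -1 + 7 × 1 = 1
So 6 × -1 ≡ 1 (mod 7)
The inverse is -1 mod 7 = 6
Verification: 6 × 6 = 36 = 5 × 7 + 1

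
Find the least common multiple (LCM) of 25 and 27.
675

First find GCD(25, 27) using the Euclidean algorithm:
25 = 0 × 27 + 25
27 = 1 × 25 + 2
25 = 12 × 2 + 1
2 = 2 × 1 + 0
GCD(25, 27) = 1

LCM formula: LCM(a, b) = (a × b) / GCD(a, b)
LCM(25, 27) = (25 × 27) / 1
LCM(25, 27) = 675 / 1
LCM(25, 27) = 675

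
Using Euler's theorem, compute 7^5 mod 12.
By Euler: 7^{4} ≡ 1 (mod 12) since gcd(7, 12) = 1. 5 = 1×4 + 1. So 7^{5} ≡ 7^{1} ≡ 7 (mod 12)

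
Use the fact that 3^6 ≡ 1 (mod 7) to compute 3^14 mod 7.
By Fermat: 3^{6} ≡ 1 (mod 7). 14 = 2×6 + 2. So 3^{14} ≡ 3^{2} ≡ 2 (mod 7)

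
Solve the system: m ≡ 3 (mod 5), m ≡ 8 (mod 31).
M = 5 × 31 = 155. M₁ = 31, y₁ ≡ 1 (mod 5). M₂ = 5, y₂ ≡ 25 (mod 31). m = 3×31×1 + 8×5×25 ≡ 8 (mod 155)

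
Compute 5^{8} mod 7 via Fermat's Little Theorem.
4

By Fermat's Little Theorem, a^(p-1) ≡ 1 (mod p) for prime p and gcd(a, p) = 1
Here p = 7, so 5^6 ≡ 1 (mod 7)
We can reduce the exponent: 8 mod 6 = 2
So 5^8 ≡ 5^2 (mod 7)
Computing: 5^2 mod 7 = 4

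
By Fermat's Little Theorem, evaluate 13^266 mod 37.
By Fermat: 13^{36} ≡ 1 (mod 37). 266 = 7×36 + 14. So 13^{266} ≡ 13^{14} ≡ 25 (mod 37)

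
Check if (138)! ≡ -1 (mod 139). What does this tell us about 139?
(138)! mod 139 = 138. Since this equals -1 (mod 139), Wilson confirms 139 is prime.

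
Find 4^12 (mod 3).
Using Fermat: 4^{2} ≡ 1 (mod 3). 12 ≡ 0 (mod 2). So 4^{12} ≡ 4^{0} ≡ 1 (mod 3)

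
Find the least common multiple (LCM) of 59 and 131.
7729

First find GCD(59, 131) using the Euclidean algorithm:
59 = 0 × 131 + 59
131 = 2 × 59 + 13
59 = 4 × 13 + 7
13 = 1 × 7 + 6
7 = 1 × 6 + 1
6 = 6 × 1 + 0
GCD(59, 131) = 1

LCM formula: LCM(a, b) = (a × b) / GCD(a, b)
LCM(59, 131) = (59 × 131) / 1
LCM(59, 131) = 7729 / 1
LCM(59, 131) = 7729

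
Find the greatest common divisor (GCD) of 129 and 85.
1

Using the Euclidean algorithm:
129 = 1 × 85 + 44
85 = 1 × 44 + 41
44 = 1 × 41 + 3
41 = 13 × 3 + 2
3 = 1 × 2 + 1
2 = 2 × 1 + 0

GCD(129, 85) = 1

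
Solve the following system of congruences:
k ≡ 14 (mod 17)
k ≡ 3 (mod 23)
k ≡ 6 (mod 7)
762

Using the Chinese Remainder Theorem:
M = product of moduli = 2737
For equation 1: M_1 = 161, 161 ≡ 8 (mod 17), inverse of 161 mod 17 is 15 (check: 8 × 15 = 120 ≡ 1 (mod 17))
For equation 2: M_2 = 119, 119 ≡ 4 (mod 23), inverse of 119 mod 23 is 6 (check: 4 × 6 = 24 ≡ 1 (mod 23))
For equation 3: M_3 = 391, 391 ≡ 6 (mod 7), inverse of 391 mod 7 is 6 (check: 6 × 6 = 36 ≡ 1 (mod 7))
Combine: k ≡ Σ r_i×M_i×(M_i⁻¹ mod m_i) = 14×161×15 + 3×119×6 + 6×391×6 = 33810 + 2142 + 14076 = 50028
50028 mod 2737 = 762
k ≡ 762 (mod 2737)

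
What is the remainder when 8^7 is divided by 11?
7 = 4 + 2 + 1 (binary 111). Repeated squaring mod 11: 8^1 ≡ 8; 8^2 ≡ 8² = 64 ≡ 9; 8^4 ≡ 9² = 81 ≡ 4. Multiply: 8^7 = 8^4 × 8^2 × 8^1 ≡ 4 × 9 × 8 (mod 11): 4 × 9 = 36 ≡ 3; 3 × 8 = 24 ≡ 2. So 8^7 ≡ 2 (mod 11).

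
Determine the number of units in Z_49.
42

Prime factorization: 49 = 7^2
Using the formula φ(n) = n × Π(1 - 1/p) for each prime factor p:
φ(49) = 49 × (1 - 1/7)
φ(49) = 42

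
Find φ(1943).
1848

Prime factorization: 1943 = 29 × 67
Using the formula φ(n) = n × Π(1 - 1/p) for each prime factor p:
φ(1943) = 1943 × (1 - 1/29) × (1 - 1/67)
φ(1943) = 1848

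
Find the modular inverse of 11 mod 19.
11^(-1) ≡ 7 (mod 19). Verification: 11 × 7 = 77 ≡ 1 (mod 19)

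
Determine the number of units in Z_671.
600

Prime factorization: 671 = 11 × 61
Using the formula φ(n) = n × Π(1 - 1/p) for each prime factor p:
φ(671) = 671 × (1 - 1/11) × (1 - 1/61)
φ(671) = 600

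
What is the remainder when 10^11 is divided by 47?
Using repeated squaring. 11 = 8 + 2 + 1 (binary 1011). Repeated squaring mod 47: 10^1 ≡ 10; 10^2 ≡ 10² = 100 ≡ 6; 10^4 ≡ 6² = 36 ≡ 36; 10^8 ≡ 36² = 1296 ≡ 27. Multiply: 10^11 = 10^8 × 10^2 × 10^1 ≡ 27 × 6 × 10 (mod 47): 27 × 6 = 162 ≡ 21; 21 × 10 = 210 ≡ 22. So 10^11 ≡ 22 (mod 47).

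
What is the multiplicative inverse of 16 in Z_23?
13

Using Extended Euclidean Algorithm:
gcd(16, 23) = 1
Bezout coefficients: 16 × -10 + 23 × 7 = 1
So 16 × -10 ≡ 1 (mod 23)
The inverse is -10 mod 23 = 13
Verification: 16 × 13 = 208 = 9 × 23 + 1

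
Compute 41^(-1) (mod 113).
41^(-1) ≡ 102 (mod 113). Verification: 41 × 102 = 4182 ≡ 1 (mod 113)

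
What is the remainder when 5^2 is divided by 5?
5 ≡ 0 (mod 5). 2 = 2 (binary 10). Repeated squaring mod 5: 0^1 ≡ 0; 0^2 ≡ 0² = 0 ≡ 0. So 5^2 ≡ 0 (mod 5).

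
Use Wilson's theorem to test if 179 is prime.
(178)! mod 179 = 178. Since 178 ≡ -1 (mod 179), 179 is prime.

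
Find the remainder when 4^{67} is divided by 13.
By Fermat: 4^{12} ≡ 1 (mod 13). 67 = 5×12 + 7. So 4^{67} ≡ 4^{7} ≡ 4 (mod 13)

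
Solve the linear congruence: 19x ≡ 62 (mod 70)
18

Since gcd(19, 70) = 1 divides 62, a solution exists.
Multiply both sides by the inverse of 19 mod 70:
  19^(-1) mod 70 = 59
  x ≡ 59 × 62 ≡ 3658 ≡ 18 (mod 70)
Verification: 19 × 18 = 342 = 4 × 70 + 62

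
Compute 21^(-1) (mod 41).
21^(-1) ≡ 2 (mod 41). Verification: 21 × 2 = 42 ≡ 1 (mod 41)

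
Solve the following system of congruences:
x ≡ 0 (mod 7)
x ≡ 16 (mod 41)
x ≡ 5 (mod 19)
385

Using the Chinese Remainder Theorem:
M = product of moduli = 5453
For equation 1: M_1 = 779, 779 ≡ 2 (mod 7), inverse of 779 mod 7 is 4 (check: 2 × 4 = 8 ≡ 1 (mod 7))
For equation 2: M_2 = 133, 133 ≡ 10 (mod 41), inverse of 133 mod 41 is 37 (check: 10 × 37 = 370 ≡ 1 (mod 41))
For equation 3: M_3 = 287, 287 ≡ 2 (mod 19), inverse of 287 mod 19 is 10 (check: 2 × 10 = 20 ≡ 1 (mod 19))
Combine: x ≡ Σ r_i×M_i×(M_i⁻¹ mod m_i) = 0×779×4 + 16×133×37 + 5×287×10 = 0 + 78736 + 14350 = 93086
93086 mod 5453 = 385
x ≡ 385 (mod 5453)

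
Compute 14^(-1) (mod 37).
14^(-1) ≡ 8 (mod 37). Verification: 14 × 8 = 112 ≡ 1 (mod 37)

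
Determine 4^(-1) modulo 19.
4^(-1) ≡ 5 (mod 19). Verification: 4 × 5 = 20 ≡ 1 (mod 19)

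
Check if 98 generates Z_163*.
p - 1 = 162 has prime divisors 2, 3. Check 98^(162/q) mod 163 for each: 98^(162/2) = 98^81 ≡ 162, 98^(162/3) = 98^54 ≡ 1 (mod 163). Since 98^54 ≡ 1 (mod 163), the order of 98 divides 54 (in fact the order is 54) ≠ 162, so it is not a primitive root.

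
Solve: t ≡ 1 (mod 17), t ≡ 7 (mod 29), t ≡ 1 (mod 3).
M = 17 × 29 × 3 = 1479. M₁ = 87, y₁ ≡ 9 (mod 17). M₂ = 51, y₂ ≡ 4 (mod 29). M₃ = 493, y₃ ≡ 1 (mod 3). t = 1×87×9 + 7×51×4 + 1×493×1 ≡ 1225 (mod 1479)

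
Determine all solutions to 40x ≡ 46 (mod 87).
49

Since gcd(40, 87) = 1 divides 46, a solution exists.
Multiply both sides by the inverse of 40 mod 87:
  40^(-1) mod 87 = 37
  x ≡ 37 × 46 ≡ 1702 ≡ 49 (mod 87)
Verification: 40 × 49 = 1960 = 22 × 87 + 46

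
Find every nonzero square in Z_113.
QRs mod 113: {1, 2, 4, 7, 8, 9, 11, 13, 14, 15, 16, 18, 22, 25, 26, 28, 30, 31, 32, 36, 41, 44, 49, 50, 51, 52, 53, 56, 57, 60, 61, 62, 63, 64, 69, 72, 77, 81, 82, 83, 85, 87, 88, 91, 95, 97, 98, 99, 100, 102, 104, 105, 106, 109, 111, 112}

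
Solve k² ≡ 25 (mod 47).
The square roots of 25 mod 47 are 42 and 5. Verify: 42² = 1764 ≡ 25 (mod 47)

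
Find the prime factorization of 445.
5 × 89

Divide by primes starting from smallest:
445 ÷ 5 = 89
89 ÷ 89 = 1

445 = 5 × 89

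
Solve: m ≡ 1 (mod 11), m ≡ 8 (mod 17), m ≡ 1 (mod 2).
M = 11 × 17 × 2 = 374. M₁ = 34, y₁ ≡ 1 (mod 11). M₂ = 22, y₂ ≡ 7 (mod 17). M₃ = 187, y₃ ≡ 1 (mod 2). m = 1×34×1 + 8×22×7 + 1×187×1 ≡ 331 (mod 374)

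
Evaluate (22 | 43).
(22/43) = 22^{21} mod 43 = -1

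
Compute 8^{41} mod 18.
8

Using successive squaring:
Binary expansion of 41: 101001
Powers of 8 mod 18 (each is the square of the previous):
  8^1 ≡ 8 (mod 18)
  8^2 ≡ 8² = 64 ≡ 10 (mod 18)
  8^4 ≡ 10² = 100 ≡ 10 (mod 18)
  8^8 ≡ 10² = 100 ≡ 10 (mod 18)
  8^16 ≡ 10² = 100 ≡ 10 (mod 18)
  8^32 ≡ 10² = 100 ≡ 10 (mod 18)
41 = 32 + 8 + 1, so 8^41 = 8^32 × 8^8 × 8^1 ≡ 10 × 10 × 8 (mod 18)
Multiplying step by step:
  10 × 10 = 100 ≡ 10 (mod 18)
  10 × 8 = 80 ≡ 8 (mod 18)
Result: 8^41 ≡ 8 (mod 18)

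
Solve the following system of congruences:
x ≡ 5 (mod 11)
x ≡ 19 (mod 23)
203

Using the Chinese Remainder Theorem:
M = product of moduli = 253
For equation 1: M_1 = 23, 23 ≡ 1 (mod 11), inverse of 23 mod 11 is 1 (check: 1 × 1 = 1 ≡ 1 (mod 11))
For equation 2: M_2 = 11, 11 ≡ 11 (mod 23), inverse of 11 mod 23 is 21 (check: 11 × 21 = 231 ≡ 1 (mod 23))
Combine: x ≡ Σ r_i×M_i×(M_i⁻¹ mod m_i) = 5×23×1 + 19×11×21 = 115 + 4389 = 4504
4504 mod 253 = 203
x ≡ 203 (mod 253)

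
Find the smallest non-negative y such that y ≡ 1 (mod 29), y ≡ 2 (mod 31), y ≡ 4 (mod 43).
20214

Using the Chinese Remainder Theorem:
M = product of moduli = 38657
For equation 1: M_1 = 1333, 1333 ≡ 28 (mod 29), inverse of 1333 mod 29 is 28 (check: 28 × 28 = 784 ≡ 1 (mod 29))
For equation 2: M_2 = 1247, 1247 ≡ 7 (mod 31), inverse of 1247 mod 31 is 9 (check: 7 × 9 = 63 ≡ 1 (mod 31))
For equation 3: M_3 = 899, 899 ≡ 39 (mod 43), inverse of 899 mod 43 is 32 (check: 39 × 32 = 1248 ≡ 1 (mod 43))
Combine: y ≡ Σ r_i×M_i×(M_i⁻¹ mod m_i) = 1×1333×28 + 2×1247×9 + 4×899×32 = 37324 + 22446 + 115072 = 174842
174842 mod 38657 = 20214
y ≡ 20214 (mod 38657)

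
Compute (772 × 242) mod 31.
18

(772 × 242) = 186824
186824 mod 31 = 18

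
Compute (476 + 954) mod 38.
24

(476 + 954) = 1430
1430 mod 38 = 24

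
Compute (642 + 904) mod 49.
27

(642 + 904) = 1546
1546 mod 49 = 27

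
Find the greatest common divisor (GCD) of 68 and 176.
4

Using the Euclidean algorithm:
68 = 0 × 176 + 68
176 = 2 × 68 + 40
68 = 1 × 40 + 28
40 = 1 × 28 + 12
28 = 2 × 12 + 4
12 = 3 × 4 + 0

GCD(68, 176) = 4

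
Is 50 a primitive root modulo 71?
No

To verify, check if 50^(70/q) ≢ 1 (mod 71) for each prime divisor q of 70
Divisors of 70 = 70: [1, 2, 5, 7, 10, 14, 35, 70]
  50^(70/2) = 50^35 ≡ 1 (mod 71)
  50^(70/5) = 50^14 ≡ 5 (mod 71)
  50^(70/7) = 50^10 ≡ 30 (mod 71)
Conclusion: 50 is not a primitive root modulo 71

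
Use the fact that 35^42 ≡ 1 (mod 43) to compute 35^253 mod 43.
By Fermat: 35^{42} ≡ 1 (mod 43). 253 = 6×42 + 1. So 35^{253} ≡ 35^{1} ≡ 35 (mod 43)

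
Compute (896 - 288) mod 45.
23

(896 - 288) = 608
608 mod 45 = 23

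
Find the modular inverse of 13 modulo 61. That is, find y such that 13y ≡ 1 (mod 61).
47

Using Extended Euclidean Algorithm:
gcd(13, 61) = 1
Bezout coefficients: 13 × -14 + 61 × 3 = 1
So 13 × -14 ≡ 1 (mod 61)
The inverse is -14 mod 61 = 47
Verification: 13 × 47 = 611 = 10 × 61 + 1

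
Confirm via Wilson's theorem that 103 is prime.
(102)! mod 103 = 102. Since this equals -1 (mod 103), Wilson confirms 103 is prime.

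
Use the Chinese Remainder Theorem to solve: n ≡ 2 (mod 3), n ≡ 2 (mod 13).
M = 3 × 13 = 39. M₁ = 13, y₁ ≡ 1 (mod 3). M₂ = 3, y₂ ≡ 9 (mod 13). n = 2×13×1 + 2×3×9 ≡ 2 (mod 39)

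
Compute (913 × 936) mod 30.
18

(913 × 936) = 854568
854568 mod 30 = 18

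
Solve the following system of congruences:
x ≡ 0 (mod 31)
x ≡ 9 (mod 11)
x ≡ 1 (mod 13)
1054

Using the Chinese Remainder Theorem:
M = product of moduli = 4433
For equation 1: M_1 = 143, 143 ≡ 19 (mod 31), inverse of 143 mod 31 is 18 (check: 19 × 18 = 342 ≡ 1 (mod 31))
For equation 2: M_2 = 403, 403 ≡ 7 (mod 11), inverse of 403 mod 11 is 8 (check: 7 × 8 = 56 ≡ 1 (mod 11))
For equation 3: M_3 = 341, 341 ≡ 3 (mod 13), inverse of 341 mod 13 is 9 (check: 3 × 9 = 27 ≡ 1 (mod 13))
Combine: x ≡ Σ r_i×M_i×(M_i⁻¹ mod m_i) = 0×143×18 + 9×403×8 + 1×341×9 = 0 + 29016 + 3069 = 32085
32085 mod 4433 = 1054
x ≡ 1054 (mod 4433)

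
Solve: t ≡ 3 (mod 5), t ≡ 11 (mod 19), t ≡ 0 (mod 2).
M = 5 × 19 × 2 = 190. M₁ = 38, y₁ ≡ 2 (mod 5). M₂ = 10, y₂ ≡ 2 (mod 19). M₃ = 95, y₃ ≡ 1 (mod 2). t = 3×38×2 + 11×10×2 + 0×95×1 ≡ 68 (mod 190)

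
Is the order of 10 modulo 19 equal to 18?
Yes, ord_19(10) = 18.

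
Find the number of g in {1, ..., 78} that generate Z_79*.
Number of primitive roots mod 79 = φ(78) = 24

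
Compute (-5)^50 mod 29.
Using Fermat: (-5)^{28} ≡ 1 (mod 29). 50 ≡ 22 (mod 28). So (-5)^{50} ≡ (-5)^{22} ≡ 24 (mod 29)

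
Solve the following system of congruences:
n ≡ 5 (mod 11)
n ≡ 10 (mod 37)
269

Using the Chinese Remainder Theorem:
M = product of moduli = 407
For equation 1: M_1 = 37, 37 ≡ 4 (mod 11), inverse of 37 mod 11 is 3 (check: 4 × 3 = 12 ≡ 1 (mod 11))
For equation 2: M_2 = 11, 11 ≡ 11 (mod 37), inverse of 11 mod 37 is 27 (check: 11 × 27 = 297 ≡ 1 (mod 37))
Combine: n ≡ Σ r_i×M_i×(M_i⁻¹ mod m_i) = 5×37×3 + 10×11×27 = 555 + 2970 = 3525
3525 mod 407 = 269
n ≡ 269 (mod 407)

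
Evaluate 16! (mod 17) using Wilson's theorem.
By Wilson's theorem, (16)! ≡ -1 ≡ 16 (mod 17)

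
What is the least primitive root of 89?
3

A primitive root g modulo p has order p-1 = 88
Prime divisors of 88: [2, 11]
g is a primitive root iff g^(88/q) ≢ 1 (mod 89) for each prime divisor q
Testing small values:
  g = 2: 2^44 ≡ 1, 2^8 ≡ 78 (mod 89) → 2^44 ≡ 1, not primitive root
  g = 3: 3^44 ≡ 88, 3^8 ≡ 64 (mod 89) → none is 1, primitive root!
The smallest primitive root is 3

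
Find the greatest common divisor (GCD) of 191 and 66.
1

Using the Euclidean algorithm:
191 = 2 × 66 + 59
66 = 1 × 59 + 7
59 = 8 × 7 + 3
7 = 2 × 3 + 1
3 = 3 × 1 + 0

GCD(191, 66) = 1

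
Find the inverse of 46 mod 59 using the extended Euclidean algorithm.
Extended GCD: 46(9) + 59(-7) = 1. So 46^(-1) ≡ 9 ≡ 9 (mod 59). Verify: 46 × 9 = 414 ≡ 1 (mod 59)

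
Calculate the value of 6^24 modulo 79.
Using repeated squaring. 24 = 16 + 8 (binary 11000). Repeated squaring mod 79: 6^1 ≡ 6; 6^2 ≡ 6² = 36 ≡ 36; 6^4 ≡ 36² = 1296 ≡ 32; 6^8 ≡ 32² = 1024 ≡ 76; 6^16 ≡ 76² = 5776 ≡ 9. Multiply: 6^24 = 6^16 × 6^8 ≡ 9 × 76 (mod 79): 9 × 76 = 684 ≡ 52. So 6^24 ≡ 52 (mod 79).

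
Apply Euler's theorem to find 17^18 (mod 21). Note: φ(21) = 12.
By Euler: 17^{12} ≡ 1 (mod 21) since gcd(17, 21) = 1. 18 = 1×12 + 6. So 17^{18} ≡ 17^{6} ≡ 1 (mod 21)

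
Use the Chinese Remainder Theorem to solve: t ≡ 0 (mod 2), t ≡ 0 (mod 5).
M = 2 × 5 = 10. M₁ = 5, y₁ ≡ 1 (mod 2). M₂ = 2, y₂ ≡ 3 (mod 5). t = 0×5×1 + 0×2×3 ≡ 0 (mod 10)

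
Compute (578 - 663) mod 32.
11

(578 - 663) = -85
-85 mod 32 = 11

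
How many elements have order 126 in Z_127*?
Number of primitive roots mod 127 = φ(126) = 36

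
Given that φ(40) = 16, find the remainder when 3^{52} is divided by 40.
By Euler: 3^{16} ≡ 1 (mod 40) since gcd(3, 40) = 1. 52 = 3×16 + 4. So 3^{52} ≡ 3^{4} ≡ 1 (mod 40)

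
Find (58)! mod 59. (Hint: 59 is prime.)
By Wilson's theorem, (58)! ≡ -1 ≡ 58 (mod 59)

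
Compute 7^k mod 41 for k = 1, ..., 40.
g^1, g^2, ..., g^{40} mod 41: {7, 8, 15, 23, 38, 20, 17, 37, 13, 9, 22, 31, 12, 2, 14, 16, 30, 5, 35, 40, 34, 33, 26, 18, 3, 21, 24, 4, 28, 32, 19, 10, 29, 39, 27, 25, 11, 36, 6, 1}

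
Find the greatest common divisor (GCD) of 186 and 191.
1

Using the Euclidean algorithm:
186 = 0 × 191 + 186
191 = 1 × 186 + 5
186 = 37 × 5 + 1
5 = 5 × 1 + 0

GCD(186, 191) = 1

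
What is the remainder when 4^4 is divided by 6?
4 = 4 (binary 100). Repeated squaring mod 6: 4^1 ≡ 4; 4^2 ≡ 4² = 16 ≡ 4; 4^4 ≡ 4² = 16 ≡ 4. So 4^4 ≡ 4 (mod 6).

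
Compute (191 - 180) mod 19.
11

(191 - 180) = 11
11 mod 19 = 11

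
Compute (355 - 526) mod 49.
25

(355 - 526) = -171
-171 mod 49 = 25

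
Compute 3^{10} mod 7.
4

Using successive squaring:
Binary expansion of 10: 1010
Powers of 3 mod 7 (each is the square of the previous):
  3^1 ≡ 3 (mod 7)
  3^2 ≡ 3² = 9 ≡ 2 (mod 7)
  3^4 ≡ 2² = 4 ≡ 4 (mod 7)
  3^8 ≡ 4² = 16 ≡ 2 (mod 7)
10 = 8 + 2, so 3^10 = 3^8 × 3^2 ≡ 2 × 2 (mod 7)
Multiplying step by step:
  2 × 2 = 4 ≡ 4 (mod 7)
Result: 3^10 ≡ 4 (mod 7)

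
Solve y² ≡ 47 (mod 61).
The square roots of 47 mod 61 are 13 and 48. Verify: 13² = 169 ≡ 47 (mod 61)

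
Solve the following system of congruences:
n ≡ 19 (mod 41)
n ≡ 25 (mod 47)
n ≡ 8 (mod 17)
9613

Using the Chinese Remainder Theorem:
M = product of moduli = 32759
For equation 1: M_1 = 799, 799 ≡ 20 (mod 41), inverse of 799 mod 41 is 39 (check: 20 × 39 = 780 ≡ 1 (mod 41))
For equation 2: M_2 = 697, 697 ≡ 39 (mod 47), inverse of 697 mod 47 is 41 (check: 39 × 41 = 1599 ≡ 1 (mod 47))
For equation 3: M_3 = 1927, 1927 ≡ 6 (mod 17), inverse of 1927 mod 17 is 3 (check: 6 × 3 = 18 ≡ 1 (mod 17))
Combine: n ≡ Σ r_i×M_i×(M_i⁻¹ mod m_i) = 19×799×39 + 25×697×41 + 8×1927×3 = 592059 + 714425 + 46248 = 1352732
1352732 mod 32759 = 9613
n ≡ 9613 (mod 32759)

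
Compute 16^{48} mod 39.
1

Using successive squaring:
Binary expansion of 48: 110000
Powers of 16 mod 39 (each is the square of the previous):
  16^1 ≡ 16 (mod 39)
  16^2 ≡ 16² = 256 ≡ 22 (mod 39)
  16^4 ≡ 22² = 484 ≡ 16 (mod 39)
  16^8 ≡ 16² = 256 ≡ 22 (mod 39)
  16^16 ≡ 22² = 484 ≡ 16 (mod 39)
  16^32 ≡ 16² = 256 ≡ 22 (mod 39)
48 = 32 + 16, so 16^48 = 16^32 × 16^16 ≡ 22 × 16 (mod 39)
Multiplying step by step:
  22 × 16 = 352 ≡ 1 (mod 39)
Result: 16^48 ≡ 1 (mod 39)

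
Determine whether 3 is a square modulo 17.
By Euler's criterion: 3^{8} ≡ 16 (mod 17). Since this equals -1 (≡ 16), 3 is not a QR.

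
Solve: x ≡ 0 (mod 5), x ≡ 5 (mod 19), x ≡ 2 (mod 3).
M = 5 × 19 × 3 = 285. M₁ = 57, y₁ ≡ 3 (mod 5). M₂ = 15, y₂ ≡ 14 (mod 19). M₃ = 95, y₃ ≡ 2 (mod 3). x = 0×57×3 + 5×15×14 + 2×95×2 ≡ 5 (mod 285)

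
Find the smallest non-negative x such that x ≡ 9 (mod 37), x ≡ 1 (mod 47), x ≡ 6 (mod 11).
4560

Using the Chinese Remainder Theorem:
M = product of moduli = 19129
For equation 1: M_1 = 517, 517 ≡ 36 (mod 37), inverse of 517 mod 37 is 36 (check: 36 × 36 = 1296 ≡ 1 (mod 37))
For equation 2: M_2 = 407, 407 ≡ 31 (mod 47), inverse of 407 mod 47 is 44 (check: 31 × 44 = 1364 ≡ 1 (mod 47))
For equation 3: M_3 = 1739, 1739 ≡ 1 (mod 11), inverse of 1739 mod 11 is 1 (check: 1 × 1 = 1 ≡ 1 (mod 11))
Combine: x ≡ Σ r_i×M_i×(M_i⁻¹ mod m_i) = 9×517×36 + 1×407×44 + 6×1739×1 = 167508 + 17908 + 10434 = 195850
195850 mod 19129 = 4560
x ≡ 4560 (mod 19129)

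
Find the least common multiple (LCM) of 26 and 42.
546

First find GCD(26, 42) using the Euclidean algorithm:
26 = 0 × 42 + 26
42 = 1 × 26 + 16
26 = 1 × 16 + 10
16 = 1 × 10 + 6
10 = 1 × 6 + 4
6 = 1 × 4 + 2
4 = 2 × 2 + 0
GCD(26, 42) = 2

LCM formula: LCM(a, b) = (a × b) / GCD(a, b)
LCM(26, 42) = (26 × 42) / 2
LCM(26, 42) = 1092 / 2
LCM(26, 42) = 546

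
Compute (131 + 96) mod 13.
6

(131 + 96) = 227
227 mod 13 = 6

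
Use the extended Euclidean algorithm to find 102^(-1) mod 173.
Extended GCD: 102(-39) + 173(23) = 1. So 102^(-1) ≡ 134 ≡ 134 (mod 173). Verify: 102 × 134 = 13668 ≡ 1 (mod 173)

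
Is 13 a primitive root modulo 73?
Yes

To verify, check if 13^(72/q) ≢ 1 (mod 73) for each prime divisor q of 72
Divisors of 72 = 72: [1, 2, 3, 4, 6, 8, 9, 12, 18, 24, 36, 72]
  13^(72/2) = 13^36 ≡ 72 (mod 73)
  13^(72/3) = 13^24 ≡ 64 (mod 73)
Conclusion: 13 is a primitive root modulo 73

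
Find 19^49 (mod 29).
Using Fermat: 19^{28} ≡ 1 (mod 29). 49 ≡ 21 (mod 28). So 19^{49} ≡ 19^{21} ≡ 17 (mod 29)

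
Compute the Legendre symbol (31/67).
(31/67) = 31^{33} mod 67 = -1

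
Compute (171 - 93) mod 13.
0

(171 - 93) = 78
78 mod 13 = 0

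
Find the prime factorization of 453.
3 × 151

Divide by primes starting from smallest:
453 ÷ 3 = 151
151 ÷ 151 = 1

453 = 3 × 151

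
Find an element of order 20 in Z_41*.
2 has order 20 mod 41 since 2^{20} ≡ 1 (mod 41) and no smaller power works.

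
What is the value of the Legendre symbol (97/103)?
(97/103) = 97^{51} mod 103 = 1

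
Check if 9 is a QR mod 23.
By Euler's criterion: 9^{11} ≡ 1 (mod 23). Since this equals 1, 9 is a QR.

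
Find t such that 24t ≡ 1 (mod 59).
24^(-1) ≡ 32 (mod 59). Verification: 24 × 32 = 768 ≡ 1 (mod 59)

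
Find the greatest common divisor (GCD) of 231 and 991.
1

Using the Euclidean algorithm:
231 = 0 × 991 + 231
991 = 4 × 231 + 67
231 = 3 × 67 + 30
67 = 2 × 30 + 7
30 = 4 × 7 + 2
7 = 3 × 2 + 1
2 = 2 × 1 + 0

GCD(231, 991) = 1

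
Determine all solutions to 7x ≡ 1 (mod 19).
11

Since gcd(7, 19) = 1 divides 1, a solution exists.
Multiply both sides by the inverse of 7 mod 19:
  7^(-1) mod 19 = 11
  x ≡ 11 × 1 ≡ 11 ≡ 11 (mod 19)
Verification: 7 × 11 = 77 = 4 × 19 + 1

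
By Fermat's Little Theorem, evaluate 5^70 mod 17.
By Fermat: 5^{16} ≡ 1 (mod 17). 70 = 4×16 + 6. So 5^{70} ≡ 5^{6} ≡ 2 (mod 17)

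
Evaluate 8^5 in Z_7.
8 ≡ 1 (mod 7). 5 = 4 + 1 (binary 101). Repeated squaring mod 7: 1^1 ≡ 1; 1^2 ≡ 1² = 1 ≡ 1; 1^4 ≡ 1² = 1 ≡ 1. Multiply: 8^5 ≡ 1^4 × 1^1 ≡ 1 × 1 (mod 7): 1 × 1 = 1 ≡ 1. So 8^5 ≡ 1 (mod 7).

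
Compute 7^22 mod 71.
Using repeated squaring. 22 = 16 + 4 + 2 (binary 10110). Repeated squaring mod 71: 7^1 ≡ 7; 7^2 ≡ 7² = 49 ≡ 49; 7^4 ≡ 49² = 2401 ≡ 58; 7^8 ≡ 58² = 3364 ≡ 27; 7^16 ≡ 27² = 729 ≡ 19. Multiply: 7^22 = 7^16 × 7^4 × 7^2 ≡ 19 × 58 × 49 (mod 71): 19 × 58 = 1102 ≡ 37; 37 × 49 = 1813 ≡ 38. So 7^22 ≡ 38 (mod 71).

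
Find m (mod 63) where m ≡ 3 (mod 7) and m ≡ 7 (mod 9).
M = 7 × 9 = 63. M₁ = 9, y₁ ≡ 4 (mod 7). M₂ = 7, y₂ ≡ 4 (mod 9). m = 3×9×4 + 7×7×4 ≡ 52 (mod 63)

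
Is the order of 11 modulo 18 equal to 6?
Yes, ord_18(11) = 6.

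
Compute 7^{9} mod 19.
1

Using successive squaring:
Binary expansion of 9: 1001
Powers of 7 mod 19 (each is the square of the previous):
  7^1 ≡ 7 (mod 19)
  7^2 ≡ 7² = 49 ≡ 11 (mod 19)
  7^4 ≡ 11² = 121 ≡ 7 (mod 19)
  7^8 ≡ 7² = 49 ≡ 11 (mod 19)
9 = 8 + 1, so 7^9 = 7^8 × 7^1 ≡ 11 × 7 (mod 19)
Multiplying step by step:
  11 × 7 = 77 ≡ 1 (mod 19)
Result: 7^9 ≡ 1 (mod 19)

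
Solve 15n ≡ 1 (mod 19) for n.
14

Using Extended Euclidean Algorithm:
gcd(15, 19) = 1
Bezout coefficients: 15 × -5 + 19 × 4 = 1
So 15 × -5 ≡ 1 (mod 19)
The inverse is -5 mod 19 = 14
Verification: 15 × 14 = 210 = 11 × 19 + 1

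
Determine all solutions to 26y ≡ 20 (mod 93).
58

Since gcd(26, 93) = 1 divides 20, a solution exists.
Multiply both sides by the inverse of 26 mod 93:
  26^(-1) mod 93 = 68
  x ≡ 68 × 20 ≡ 1360 ≡ 58 (mod 93)
Verification: 26 × 58 = 1508 = 16 × 93 + 20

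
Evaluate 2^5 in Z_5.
5 = 4 + 1 (binary 101). Repeated squaring mod 5: 2^1 ≡ 2; 2^2 ≡ 2² = 4 ≡ 4; 2^4 ≡ 4² = 16 ≡ 1. Multiply: 2^5 = 2^4 × 2^1 ≡ 1 × 2 (mod 5): 1 × 2 = 2 ≡ 2. So 2^5 ≡ 2 (mod 5).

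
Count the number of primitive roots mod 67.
Number of primitive roots mod 67 = φ(66) = 20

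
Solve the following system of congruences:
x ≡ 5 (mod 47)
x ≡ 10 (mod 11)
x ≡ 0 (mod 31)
9734

Using the Chinese Remainder Theorem:
M = product of moduli = 16027
For equation 1: M_1 = 341, 341 ≡ 12 (mod 47), inverse of 341 mod 47 is 4 (check: 12 × 4 = 48 ≡ 1 (mod 47))
For equation 2: M_2 = 1457, 1457 ≡ 5 (mod 11), inverse of 1457 mod 11 is 9 (check: 5 × 9 = 45 ≡ 1 (mod 11))
For equation 3: M_3 = 517, 517 ≡ 21 (mod 31), inverse of 517 mod 31 is 3 (check: 21 × 3 = 63 ≡ 1 (mod 31))
Combine: x ≡ Σ r_i×M_i×(M_i⁻¹ mod m_i) = 5×341×4 + 10×1457×9 + 0×517×3 = 6820 + 131130 + 0 = 137950
137950 mod 16027 = 9734
x ≡ 9734 (mod 16027)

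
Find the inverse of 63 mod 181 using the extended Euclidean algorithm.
Extended GCD: 63(23) + 181(-8) = 1. So 63^(-1) ≡ 23 ≡ 23 (mod 181). Verify: 63 × 23 = 1449 ≡ 1 (mod 181)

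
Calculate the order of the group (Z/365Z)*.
288

Prime factorization: 365 = 5 × 73
Using the formula φ(n) = n × Π(1 - 1/p) for each prime factor p:
φ(365) = 365 × (1 - 1/5) × (1 - 1/73)
φ(365) = 288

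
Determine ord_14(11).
Powers of 11 mod 14: 11^1≡11, 11^2≡9, 11^3≡1. Order = 3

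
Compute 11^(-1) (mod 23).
11^(-1) ≡ 21 (mod 23). Verification: 11 × 21 = 231 ≡ 1 (mod 23)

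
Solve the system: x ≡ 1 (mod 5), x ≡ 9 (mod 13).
M = 5 × 13 = 65. M₁ = 13, y₁ ≡ 2 (mod 5). M₂ = 5, y₂ ≡ 8 (mod 13). x = 1×13×2 + 9×5×8 ≡ 61 (mod 65)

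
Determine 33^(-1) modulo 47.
33^(-1) ≡ 10 (mod 47). Verification: 33 × 10 = 330 ≡ 1 (mod 47)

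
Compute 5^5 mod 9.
5 = 4 + 1 (binary 101). Repeated squaring mod 9: 5^1 ≡ 5; 5^2 ≡ 5² = 25 ≡ 7; 5^4 ≡ 7² = 49 ≡ 4. Multiply: 5^5 = 5^4 × 5^1 ≡ 4 × 5 (mod 9): 4 × 5 = 20 ≡ 2. So 5^5 ≡ 2 (mod 9).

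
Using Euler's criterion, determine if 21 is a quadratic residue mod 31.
By Euler's criterion: 21^{15} ≡ 30 (mod 31). Since this equals -1 (≡ 30), 21 is not a QR.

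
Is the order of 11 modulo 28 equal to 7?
No, the actual order is 6, not 7.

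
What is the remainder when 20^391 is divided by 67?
Using Fermat: 20^{66} ≡ 1 (mod 67). 391 ≡ 61 (mod 66). So 20^{391} ≡ 20^{61} ≡ 31 (mod 67)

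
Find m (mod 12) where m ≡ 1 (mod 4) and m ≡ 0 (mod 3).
M = 4 × 3 = 12. M₁ = 3, y₁ ≡ 3 (mod 4). M₂ = 4, y₂ ≡ 1 (mod 3). m = 1×3×3 + 0×4×1 ≡ 9 (mod 12)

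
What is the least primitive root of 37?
2

A primitive root g modulo p has order p-1 = 36
Prime divisors of 36: [2, 3]
g is a primitive root iff g^(36/q) ≢ 1 (mod 37) for each prime divisor q
Testing small values:
  g = 2: 2^18 ≡ 36, 2^12 ≡ 26 (mod 37) → none is 1, primitive root!
The smallest primitive root is 2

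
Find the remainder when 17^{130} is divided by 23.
By Fermat: 17^{22} ≡ 1 (mod 23). 130 = 5×22 + 20. So 17^{130} ≡ 17^{20} ≡ 16 (mod 23)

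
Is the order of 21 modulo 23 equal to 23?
No, the actual order is 22, not 23.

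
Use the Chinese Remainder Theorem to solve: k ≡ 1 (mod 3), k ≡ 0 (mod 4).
M = 3 × 4 = 12. M₁ = 4, y₁ ≡ 1 (mod 3). M₂ = 3, y₂ ≡ 3 (mod 4). k = 1×4×1 + 0×3×3 ≡ 4 (mod 12)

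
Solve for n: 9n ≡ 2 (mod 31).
14

Since gcd(9, 31) = 1 divides 2, a solution exists.
Multiply both sides by the inverse of 9 mod 31:
  9^(-1) mod 31 = 7
  x ≡ 7 × 2 ≡ 14 ≡ 14 (mod 31)
Verification: 9 × 14 = 126 = 4 × 31 + 2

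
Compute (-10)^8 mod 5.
(-10) ≡ 0 (mod 5). 8 = 8 (binary 1000). Repeated squaring mod 5: 0^1 ≡ 0; 0^2 ≡ 0² = 0 ≡ 0; 0^4 ≡ 0² = 0 ≡ 0; 0^8 ≡ 0² = 0 ≡ 0. So (-10)^8 ≡ 0 (mod 5).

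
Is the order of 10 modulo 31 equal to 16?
No, the actual order is 15, not 16.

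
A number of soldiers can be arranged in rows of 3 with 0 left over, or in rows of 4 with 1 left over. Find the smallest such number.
M = 3 × 4 = 12. M₁ = 4, y₁ ≡ 1 (mod 3). M₂ = 3, y₂ ≡ 3 (mod 4). z = 0×4×1 + 1×3×3 ≡ 9 (mod 12). The smallest positive such number is 9.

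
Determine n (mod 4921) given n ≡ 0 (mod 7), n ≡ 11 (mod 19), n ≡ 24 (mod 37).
1911

Using the Chinese Remainder Theorem:
M = product of moduli = 4921
For equation 1: M_1 = 703, 703 ≡ 3 (mod 7), inverse of 703 mod 7 is 5 (check: 3 × 5 = 15 ≡ 1 (mod 7))
For equation 2: M_2 = 259, 259 ≡ 12 (mod 19), inverse of 259 mod 19 is 8 (check: 12 × 8 = 96 ≡ 1 (mod 19))
For equation 3: M_3 = 133, 133 ≡ 22 (mod 37), inverse of 133 mod 37 is 32 (check: 22 × 32 = 704 ≡ 1 (mod 37))
Combine: n ≡ Σ r_i×M_i×(M_i⁻¹ mod m_i) = 0×703×5 + 11×259×8 + 24×133×32 = 0 + 22792 + 102144 = 124936
124936 mod 4921 = 1911
n ≡ 1911 (mod 4921)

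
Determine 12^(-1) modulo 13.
12^(-1) ≡ 12 (mod 13). Verification: 12 × 12 = 144 ≡ 1 (mod 13)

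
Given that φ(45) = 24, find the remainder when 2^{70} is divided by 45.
By Euler: 2^{24} ≡ 1 (mod 45) since gcd(2, 45) = 1. 70 = 2×24 + 22. So 2^{70} ≡ 2^{22} ≡ 34 (mod 45)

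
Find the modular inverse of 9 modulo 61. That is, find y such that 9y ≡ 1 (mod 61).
34

Using Extended Euclidean Algorithm:
gcd(9, 61) = 1
Bezout coefficients: 9 × -27 + 61 × 4 = 1
So 9 × -27 ≡ 1 (mod 61)
The inverse is -27 mod 61 = 34
Verification: 9 × 34 = 306 = 5 × 61 + 1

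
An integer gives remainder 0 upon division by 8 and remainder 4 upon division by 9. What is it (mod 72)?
M = 8 × 9 = 72. M₁ = 9, y₁ ≡ 1 (mod 8). M₂ = 8, y₂ ≡ 8 (mod 9). m = 0×9×1 + 4×8×8 ≡ 40 (mod 72). The smallest positive such number is 40.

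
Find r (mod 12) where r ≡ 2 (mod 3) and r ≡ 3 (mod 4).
M = 3 × 4 = 12. M₁ = 4, y₁ ≡ 1 (mod 3). M₂ = 3, y₂ ≡ 3 (mod 4). r = 2×4×1 + 3×3×3 ≡ 11 (mod 12)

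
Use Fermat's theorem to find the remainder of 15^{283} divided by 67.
59

By Fermat's Little Theorem, a^(p-1) ≡ 1 (mod p) for prime p and gcd(a, p) = 1
Here p = 67, so 15^66 ≡ 1 (mod 67)
We can reduce the exponent: 283 mod 66 = 19
So 15^283 ≡ 15^19 (mod 67)
Computing: 15^19 mod 67 = 59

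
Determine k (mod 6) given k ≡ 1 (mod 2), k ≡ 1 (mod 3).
1

Using the Chinese Remainder Theorem:
M = product of moduli = 6
For equation 1: M_1 = 3, 3 ≡ 1 (mod 2), inverse of 3 mod 2 is 1 (check: 1 × 1 = 1 ≡ 1 (mod 2))
For equation 2: M_2 = 2, 2 ≡ 2 (mod 3), inverse of 2 mod 3 is 2 (check: 2 × 2 = 4 ≡ 1 (mod 3))
Combine: k ≡ Σ r_i×M_i×(M_i⁻¹ mod m_i) = 1×3×1 + 1×2×2 = 3 + 4 = 7
7 mod 6 = 1
k ≡ 1 (mod 6)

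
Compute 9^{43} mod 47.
2

Using successive squaring:
Binary expansion of 43: 101011
Powers of 9 mod 47 (each is the square of the previous):
  9^1 ≡ 9 (mod 47)
  9^2 ≡ 9² = 81 ≡ 34 (mod 47)
  9^4 ≡ 34² = 1156 ≡ 28 (mod 47)
  9^8 ≡ 28² = 784 ≡ 32 (mod 47)
  9^16 ≡ 32² = 1024 ≡ 37 (mod 47)
  9^32 ≡ 37² = 1369 ≡ 6 (mod 47)
43 = 32 + 8 + 2 + 1, so 9^43 = 9^32 × 9^8 × 9^2 × 9^1 ≡ 6 × 32 × 34 × 9 (mod 47)
Multiplying step by step:
  6 × 32 = 192 ≡ 4 (mod 47)
  4 × 34 = 136 ≡ 42 (mod 47)
  42 × 9 = 378 ≡ 2 (mod 47)
Result: 9^43 ≡ 2 (mod 47)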